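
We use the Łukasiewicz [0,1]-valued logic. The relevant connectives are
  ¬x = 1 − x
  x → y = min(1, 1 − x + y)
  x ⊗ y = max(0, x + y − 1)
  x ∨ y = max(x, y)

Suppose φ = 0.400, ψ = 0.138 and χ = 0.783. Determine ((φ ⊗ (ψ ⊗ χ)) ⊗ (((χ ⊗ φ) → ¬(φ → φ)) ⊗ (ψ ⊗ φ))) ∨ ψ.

0.138

ψ ⊗ χ = max(0, 0.138 + 0.783 − 1) = max(0, -0.079) = 0.000
φ ⊗ (ψ ⊗ χ) = max(0, 0.400 + 0.000 − 1) = max(0, -0.600) = 0.000
χ ⊗ φ = max(0, 0.783 + 0.400 − 1) = max(0, 0.183) = 0.183
φ → φ = min(1, 1 − 0.400 + 0.400) = min(1, 1.000) = 1.000
¬(φ → φ) = 1 − 1.000 = 0.000
(χ ⊗ φ) → ¬(φ → φ) = min(1, 1 − 0.183 + 0.000) = min(1, 0.817) = 0.817
ψ ⊗ φ = max(0, 0.138 + 0.400 − 1) = max(0, -0.462) = 0.000
((χ ⊗ φ) → ¬(φ → φ)) ⊗ (ψ ⊗ φ) = max(0, 0.817 + 0.000 − 1) = max(0, -0.183) = 0.000
(φ ⊗ (ψ ⊗ χ)) ⊗ (((χ ⊗ φ) → ¬(φ → φ)) ⊗ (ψ ⊗ φ)) = max(0, 0.000 + 0.000 − 1) = max(0, -1.000) = 0.000
((φ ⊗ (ψ ⊗ χ)) ⊗ (((χ ⊗ φ) → ¬(φ → φ)) ⊗ (ψ ⊗ φ))) ∨ ψ = max(0.000, 0.138) = 0.138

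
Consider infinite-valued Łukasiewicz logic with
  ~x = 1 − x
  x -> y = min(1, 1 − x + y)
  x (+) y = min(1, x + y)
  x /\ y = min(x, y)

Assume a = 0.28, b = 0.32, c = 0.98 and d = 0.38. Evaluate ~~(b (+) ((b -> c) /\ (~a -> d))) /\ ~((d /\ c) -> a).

0.10

b -> c = min(1, 1 − 0.32 + 0.98) = min(1, 1.66) = 1.00
~a = 1 − 0.28 = 0.72
~a -> d = min(1, 1 − 0.72 + 0.38) = min(1, 0.66) = 0.66
(b -> c) /\ (~a -> d) = min(1.00, 0.66) = 0.66
b (+) ((b -> c) /\ (~a -> d)) = min(1, 0.32 + 0.66) = min(1, 0.98) = 0.98
~(b (+) ((b -> c) /\ (~a -> d))) = 1 − 0.98 = 0.02
~~(b (+) ((b -> c) /\ (~a -> d))) = 1 − 0.02 = 0.98
d /\ c = min(0.38, 0.98) = 0.38
(d /\ c) -> a = min(1, 1 − 0.38 + 0.28) = min(1, 0.90) = 0.90
~((d /\ c) -> a) = 1 − 0.90 = 0.10
~~(b (+) ((b -> c) /\ (~a -> d))) /\ ~((d /\ c) -> a) = min(0.98, 0.10) = 0.10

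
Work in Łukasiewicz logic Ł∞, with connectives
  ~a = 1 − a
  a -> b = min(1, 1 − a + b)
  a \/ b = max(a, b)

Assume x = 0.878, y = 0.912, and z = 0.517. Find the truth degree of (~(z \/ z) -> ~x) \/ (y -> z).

z \/ z = max(0.517, 0.517) = 0.517
~(z \/ z) = 1 − 0.517 = 0.483
~x = 1 − 0.878 = 0.122
~(z \/ z) -> ~x = min(1, 1 − 0.483 + 0.122) = min(1, 0.639) = 0.639
y -> z = min(1, 1 − 0.912 + 0.517) = min(1, 0.605) = 0.605
(~(z \/ z) -> ~x) \/ (y -> z) = max(0.639, 0.605) = 0.639

0.639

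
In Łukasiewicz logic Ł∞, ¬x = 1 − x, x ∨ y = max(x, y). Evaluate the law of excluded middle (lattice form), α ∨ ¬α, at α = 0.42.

0.58

¬α = 1 − 0.42 = 0.58
α ∨ ¬α = max(0.42, 0.58) = 0.58
(The value 0.58 < 1 shows this instance is not satisfied; not a Ł∞-tautology — its value is max(a, 1−a).)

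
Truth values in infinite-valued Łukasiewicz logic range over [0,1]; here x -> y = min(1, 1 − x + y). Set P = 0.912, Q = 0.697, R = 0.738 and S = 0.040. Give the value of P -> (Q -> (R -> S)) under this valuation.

R -> S = min(1, 1 − 0.738 + 0.040) = min(1, 0.302) = 0.302
Q -> (R -> S) = min(1, 1 − 0.697 + 0.302) = min(1, 0.605) = 0.605
P -> (Q -> (R -> S)) = min(1, 1 − 0.912 + 0.605) = min(1, 0.693) = 0.693

0.693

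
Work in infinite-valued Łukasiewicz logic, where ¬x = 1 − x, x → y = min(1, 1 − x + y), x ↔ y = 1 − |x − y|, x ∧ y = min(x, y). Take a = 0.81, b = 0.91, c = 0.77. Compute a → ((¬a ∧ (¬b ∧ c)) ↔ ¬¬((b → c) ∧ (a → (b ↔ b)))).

¬a = 1 − 0.81 = 0.19
¬b = 1 − 0.91 = 0.09
¬b ∧ c = min(0.09, 0.77) = 0.09
¬a ∧ (¬b ∧ c) = min(0.19, 0.09) = 0.09
b → c = min(1, 1 − 0.91 + 0.77) = min(1, 0.86) = 0.86
b ↔ b = 1 − |0.91 − 0.91| = 1 − 0.00 = 1.00
a → (b ↔ b) = min(1, 1 − 0.81 + 1.00) = min(1, 1.19) = 1.00
(b → c) ∧ (a → (b ↔ b)) = min(0.86, 1.00) = 0.86
¬((b → c) ∧ (a → (b ↔ b))) = 1 − 0.86 = 0.14
¬¬((b → c) ∧ (a → (b ↔ b))) = 1 − 0.14 = 0.86
(¬a ∧ (¬b ∧ c)) ↔ ¬¬((b → c) ∧ (a → (b ↔ b))) = 1 − |0.09 − 0.86| = 1 − 0.77 = 0.23
a → ((¬a ∧ (¬b ∧ c)) ↔ ¬¬((b → c) ∧ (a → (b ↔ b)))) = min(1, 1 − 0.81 + 0.23) = min(1, 0.42) = 0.42

0.42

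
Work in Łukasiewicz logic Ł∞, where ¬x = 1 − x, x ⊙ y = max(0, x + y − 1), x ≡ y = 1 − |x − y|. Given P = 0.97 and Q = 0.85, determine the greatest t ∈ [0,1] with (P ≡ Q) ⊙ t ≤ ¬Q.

0.27

P ≡ Q = 1 − |0.97 − 0.85| = 1 − 0.12 = 0.88
So the left factor is P ≡ Q = 0.88.
¬Q = 1 − 0.85 = 0.15
So the right-hand bound is ¬Q = 0.15.
The residuum of the Łukasiewicz t-norm gives the supremum: min(1, 1 − 0.88 + 0.15).
1 − 0.88 + 0.15 = 0.27, so t = min(1, 0.27) = 0.27.
Check: 0.88 ⊙ 0.27 = max(0, 0.15) = 0.15 ≤ 0.15.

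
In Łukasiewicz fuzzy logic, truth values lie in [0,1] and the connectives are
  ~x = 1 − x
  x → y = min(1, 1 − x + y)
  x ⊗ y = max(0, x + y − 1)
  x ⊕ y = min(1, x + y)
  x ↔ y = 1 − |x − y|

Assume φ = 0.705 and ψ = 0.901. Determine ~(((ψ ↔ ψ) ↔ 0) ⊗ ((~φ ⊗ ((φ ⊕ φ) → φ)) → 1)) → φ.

ψ ↔ ψ = 1 − |0.901 − 0.901| = 1 − 0.000 = 1.000
(ψ ↔ ψ) ↔ 0 = 1 − |1.000 − 0.000| = 1 − 1.000 = 0.000
~φ = 1 − 0.705 = 0.295
φ ⊕ φ = min(1, 0.705 + 0.705) = min(1, 1.410) = 1.000
(φ ⊕ φ) → φ = min(1, 1 − 1.000 + 0.705) = min(1, 0.705) = 0.705
~φ ⊗ ((φ ⊕ φ) → φ) = max(0, 0.295 + 0.705 − 1) = max(0, 0.000) = 0.000
(~φ ⊗ ((φ ⊕ φ) → φ)) → 1 = min(1, 1 − 0.000 + 1.000) = min(1, 2.000) = 1.000
((ψ ↔ ψ) ↔ 0) ⊗ ((~φ ⊗ ((φ ⊕ φ) → φ)) → 1) = max(0, 0.000 + 1.000 − 1) = max(0, 0.000) = 0.000
~(((ψ ↔ ψ) ↔ 0) ⊗ ((~φ ⊗ ((φ ⊕ φ) → φ)) → 1)) = 1 − 0.000 = 1.000
~(((ψ ↔ ψ) ↔ 0) ⊗ ((~φ ⊗ ((φ ⊕ φ) → φ)) → 1)) → φ = min(1, 1 − 1.000 + 0.705) = min(1, 0.705) = 0.705

0.705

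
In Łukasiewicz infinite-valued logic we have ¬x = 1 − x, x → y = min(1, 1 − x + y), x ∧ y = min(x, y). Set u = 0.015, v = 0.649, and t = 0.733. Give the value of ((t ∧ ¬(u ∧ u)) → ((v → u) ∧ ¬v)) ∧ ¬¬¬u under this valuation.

0.618

u ∧ u = min(0.015, 0.015) = 0.015
¬(u ∧ u) = 1 − 0.015 = 0.985
t ∧ ¬(u ∧ u) = min(0.733, 0.985) = 0.733
v → u = min(1, 1 − 0.649 + 0.015) = min(1, 0.366) = 0.366
¬v = 1 − 0.649 = 0.351
(v → u) ∧ ¬v = min(0.366, 0.351) = 0.351
(t ∧ ¬(u ∧ u)) → ((v → u) ∧ ¬v) = min(1, 1 − 0.733 + 0.351) = min(1, 0.618) = 0.618
¬u = 1 − 0.015 = 0.985
¬¬u = 1 − 0.985 = 0.015
¬¬¬u = 1 − 0.015 = 0.985
((t ∧ ¬(u ∧ u)) → ((v → u) ∧ ¬v)) ∧ ¬¬¬u = min(0.618, 0.985) = 0.618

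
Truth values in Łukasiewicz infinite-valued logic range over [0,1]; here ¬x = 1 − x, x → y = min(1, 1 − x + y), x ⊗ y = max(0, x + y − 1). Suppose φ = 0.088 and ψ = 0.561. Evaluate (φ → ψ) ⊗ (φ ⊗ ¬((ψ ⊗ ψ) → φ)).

0.000

φ → ψ = min(1, 1 − 0.088 + 0.561) = min(1, 1.473) = 1.000
ψ ⊗ ψ = max(0, 0.561 + 0.561 − 1) = max(0, 0.122) = 0.122
(ψ ⊗ ψ) → φ = min(1, 1 − 0.122 + 0.088) = min(1, 0.966) = 0.966
¬((ψ ⊗ ψ) → φ) = 1 − 0.966 = 0.034
φ ⊗ ¬((ψ ⊗ ψ) → φ) = max(0, 0.088 + 0.034 − 1) = max(0, -0.878) = 0.000
(φ → ψ) ⊗ (φ ⊗ ¬((ψ ⊗ ψ) → φ)) = max(0, 1.000 + 0.000 − 1) = max(0, 0.000) = 0.000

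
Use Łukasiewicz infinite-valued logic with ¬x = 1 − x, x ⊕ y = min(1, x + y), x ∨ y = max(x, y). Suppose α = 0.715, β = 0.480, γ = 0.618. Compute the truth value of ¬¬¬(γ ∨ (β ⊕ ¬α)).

¬α = 1 − 0.715 = 0.285
β ⊕ ¬α = min(1, 0.480 + 0.285) = min(1, 0.765) = 0.765
γ ∨ (β ⊕ ¬α) = max(0.618, 0.765) = 0.765
¬(γ ∨ (β ⊕ ¬α)) = 1 − 0.765 = 0.235
¬¬(γ ∨ (β ⊕ ¬α)) = 1 − 0.235 = 0.765
¬¬¬(γ ∨ (β ⊕ ¬α)) = 1 − 0.765 = 0.235

0.235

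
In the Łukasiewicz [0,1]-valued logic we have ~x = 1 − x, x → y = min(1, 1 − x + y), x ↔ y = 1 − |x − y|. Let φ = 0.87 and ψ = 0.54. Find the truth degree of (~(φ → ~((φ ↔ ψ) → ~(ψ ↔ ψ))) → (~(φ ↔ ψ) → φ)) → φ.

φ ↔ ψ = 1 − |0.87 − 0.54| = 1 − 0.33 = 0.67
ψ ↔ ψ = 1 − |0.54 − 0.54| = 1 − 0.00 = 1.00
~(ψ ↔ ψ) = 1 − 1.00 = 0.00
(φ ↔ ψ) → ~(ψ ↔ ψ) = min(1, 1 − 0.67 + 0.00) = min(1, 0.33) = 0.33
~((φ ↔ ψ) → ~(ψ ↔ ψ)) = 1 − 0.33 = 0.67
φ → ~((φ ↔ ψ) → ~(ψ ↔ ψ)) = min(1, 1 − 0.87 + 0.67) = min(1, 0.80) = 0.80
~(φ → ~((φ ↔ ψ) → ~(ψ ↔ ψ))) = 1 − 0.80 = 0.20
~(φ ↔ ψ) = 1 − 0.67 = 0.33
~(φ ↔ ψ) → φ = min(1, 1 − 0.33 + 0.87) = min(1, 1.54) = 1.00
~(φ → ~((φ ↔ ψ) → ~(ψ ↔ ψ))) → (~(φ ↔ ψ) → φ) = min(1, 1 − 0.20 + 1.00) = min(1, 1.80) = 1.00
(~(φ → ~((φ ↔ ψ) → ~(ψ ↔ ψ))) → (~(φ ↔ ψ) → φ)) → φ = min(1, 1 − 1.00 + 0.87) = min(1, 0.87) = 0.87

0.87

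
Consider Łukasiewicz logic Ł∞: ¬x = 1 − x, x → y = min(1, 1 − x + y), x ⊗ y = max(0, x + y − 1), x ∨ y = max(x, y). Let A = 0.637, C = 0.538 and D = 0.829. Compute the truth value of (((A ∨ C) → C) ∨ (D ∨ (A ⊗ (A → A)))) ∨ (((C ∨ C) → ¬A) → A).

A ∨ C = max(0.637, 0.538) = 0.637
(A ∨ C) → C = min(1, 1 − 0.637 + 0.538) = min(1, 0.901) = 0.901
A → A = min(1, 1 − 0.637 + 0.637) = min(1, 1.000) = 1.000
A ⊗ (A → A) = max(0, 0.637 + 1.000 − 1) = max(0, 0.637) = 0.637
D ∨ (A ⊗ (A → A)) = max(0.829, 0.637) = 0.829
((A ∨ C) → C) ∨ (D ∨ (A ⊗ (A → A))) = max(0.901, 0.829) = 0.901
C ∨ C = max(0.538, 0.538) = 0.538
¬A = 1 − 0.637 = 0.363
(C ∨ C) → ¬A = min(1, 1 − 0.538 + 0.363) = min(1, 0.825) = 0.825
((C ∨ C) → ¬A) → A = min(1, 1 − 0.825 + 0.637) = min(1, 0.812) = 0.812
(((A ∨ C) → C) ∨ (D ∨ (A ⊗ (A → A)))) ∨ (((C ∨ C) → ¬A) → A) = max(0.901, 0.812) = 0.901

0.901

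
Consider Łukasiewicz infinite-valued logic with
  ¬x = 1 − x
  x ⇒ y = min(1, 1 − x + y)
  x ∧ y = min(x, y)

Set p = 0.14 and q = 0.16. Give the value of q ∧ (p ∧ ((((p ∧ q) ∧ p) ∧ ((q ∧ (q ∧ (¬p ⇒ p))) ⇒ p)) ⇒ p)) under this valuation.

0.14

p ∧ q = min(0.14, 0.16) = 0.14
(p ∧ q) ∧ p = min(0.14, 0.14) = 0.14
¬p = 1 − 0.14 = 0.86
¬p ⇒ p = min(1, 1 − 0.86 + 0.14) = min(1, 0.28) = 0.28
q ∧ (¬p ⇒ p) = min(0.16, 0.28) = 0.16
q ∧ (q ∧ (¬p ⇒ p)) = min(0.16, 0.16) = 0.16
(q ∧ (q ∧ (¬p ⇒ p))) ⇒ p = min(1, 1 − 0.16 + 0.14) = min(1, 0.98) = 0.98
((p ∧ q) ∧ p) ∧ ((q ∧ (q ∧ (¬p ⇒ p))) ⇒ p) = min(0.14, 0.98) = 0.14
(((p ∧ q) ∧ p) ∧ ((q ∧ (q ∧ (¬p ⇒ p))) ⇒ p)) ⇒ p = min(1, 1 − 0.14 + 0.14) = min(1, 1.00) = 1.00
p ∧ ((((p ∧ q) ∧ p) ∧ ((q ∧ (q ∧ (¬p ⇒ p))) ⇒ p)) ⇒ p) = min(0.14, 1.00) = 0.14
q ∧ (p ∧ ((((p ∧ q) ∧ p) ∧ ((q ∧ (q ∧ (¬p ⇒ p))) ⇒ p)) ⇒ p)) = min(0.16, 0.14) = 0.14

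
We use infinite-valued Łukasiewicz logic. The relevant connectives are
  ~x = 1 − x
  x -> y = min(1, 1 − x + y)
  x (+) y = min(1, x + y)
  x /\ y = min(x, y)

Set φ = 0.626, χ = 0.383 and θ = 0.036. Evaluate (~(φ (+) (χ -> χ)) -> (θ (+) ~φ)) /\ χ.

0.383

χ -> χ = min(1, 1 − 0.383 + 0.383) = min(1, 1.000) = 1.000
φ (+) (χ -> χ) = min(1, 0.626 + 1.000) = min(1, 1.626) = 1.000
~(φ (+) (χ -> χ)) = 1 − 1.000 = 0.000
~φ = 1 − 0.626 = 0.374
θ (+) ~φ = min(1, 0.036 + 0.374) = min(1, 0.410) = 0.410
~(φ (+) (χ -> χ)) -> (θ (+) ~φ) = min(1, 1 − 0.000 + 0.410) = min(1, 1.410) = 1.000
(~(φ (+) (χ -> χ)) -> (θ (+) ~φ)) /\ χ = min(1.000, 0.383) = 0.383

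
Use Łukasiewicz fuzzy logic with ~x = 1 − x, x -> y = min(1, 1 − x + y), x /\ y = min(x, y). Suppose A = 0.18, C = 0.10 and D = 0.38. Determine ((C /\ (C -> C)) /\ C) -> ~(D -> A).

C -> C = min(1, 1 − 0.10 + 0.10) = min(1, 1.00) = 1.00
C /\ (C -> C) = min(0.10, 1.00) = 0.10
(C /\ (C -> C)) /\ C = min(0.10, 0.10) = 0.10
D -> A = min(1, 1 − 0.38 + 0.18) = min(1, 0.80) = 0.80
~(D -> A) = 1 − 0.80 = 0.20
((C /\ (C -> C)) /\ C) -> ~(D -> A) = min(1, 1 − 0.10 + 0.20) = min(1, 1.10) = 1.00

1.00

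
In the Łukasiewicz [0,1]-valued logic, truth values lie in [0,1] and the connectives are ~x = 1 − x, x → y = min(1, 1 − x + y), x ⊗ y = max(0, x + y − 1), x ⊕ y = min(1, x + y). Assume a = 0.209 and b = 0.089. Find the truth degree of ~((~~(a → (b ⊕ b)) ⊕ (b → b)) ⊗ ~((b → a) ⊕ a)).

1.000

b ⊕ b = min(1, 0.089 + 0.089) = min(1, 0.178) = 0.178
a → (b ⊕ b) = min(1, 1 − 0.209 + 0.178) = min(1, 0.969) = 0.969
~(a → (b ⊕ b)) = 1 − 0.969 = 0.031
~~(a → (b ⊕ b)) = 1 − 0.031 = 0.969
b → b = min(1, 1 − 0.089 + 0.089) = min(1, 1.000) = 1.000
~~(a → (b ⊕ b)) ⊕ (b → b) = min(1, 0.969 + 1.000) = min(1, 1.969) = 1.000
b → a = min(1, 1 − 0.089 + 0.209) = min(1, 1.120) = 1.000
(b → a) ⊕ a = min(1, 1.000 + 0.209) = min(1, 1.209) = 1.000
~((b → a) ⊕ a) = 1 − 1.000 = 0.000
(~~(a → (b ⊕ b)) ⊕ (b → b)) ⊗ ~((b → a) ⊕ a) = max(0, 1.000 + 0.000 − 1) = max(0, 0.000) = 0.000
~((~~(a → (b ⊕ b)) ⊕ (b → b)) ⊗ ~((b → a) ⊕ a)) = 1 − 0.000 = 1.000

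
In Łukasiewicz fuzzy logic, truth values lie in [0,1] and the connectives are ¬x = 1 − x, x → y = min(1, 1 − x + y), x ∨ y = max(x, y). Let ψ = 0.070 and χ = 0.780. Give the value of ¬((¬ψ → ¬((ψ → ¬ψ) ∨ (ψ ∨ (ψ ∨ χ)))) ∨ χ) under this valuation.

0.220

¬ψ = 1 − 0.070 = 0.930
ψ → ¬ψ = min(1, 1 − 0.070 + 0.930) = min(1, 1.860) = 1.000
ψ ∨ χ = max(0.070, 0.780) = 0.780
ψ ∨ (ψ ∨ χ) = max(0.070, 0.780) = 0.780
(ψ → ¬ψ) ∨ (ψ ∨ (ψ ∨ χ)) = max(1.000, 0.780) = 1.000
¬((ψ → ¬ψ) ∨ (ψ ∨ (ψ ∨ χ))) = 1 − 1.000 = 0.000
¬ψ → ¬((ψ → ¬ψ) ∨ (ψ ∨ (ψ ∨ χ))) = min(1, 1 − 0.930 + 0.000) = min(1, 0.070) = 0.070
(¬ψ → ¬((ψ → ¬ψ) ∨ (ψ ∨ (ψ ∨ χ)))) ∨ χ = max(0.070, 0.780) = 0.780
¬((¬ψ → ¬((ψ → ¬ψ) ∨ (ψ ∨ (ψ ∨ χ)))) ∨ χ) = 1 − 0.780 = 0.220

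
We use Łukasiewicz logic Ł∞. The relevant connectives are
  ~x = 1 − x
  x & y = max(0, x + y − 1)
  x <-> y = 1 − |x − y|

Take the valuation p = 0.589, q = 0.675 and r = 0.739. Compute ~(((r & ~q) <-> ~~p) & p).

0.936

~q = 1 − 0.675 = 0.325
r & ~q = max(0, 0.739 + 0.325 − 1) = max(0, 0.064) = 0.064
~p = 1 − 0.589 = 0.411
~~p = 1 − 0.411 = 0.589
(r & ~q) <-> ~~p = 1 − |0.064 − 0.589| = 1 − 0.525 = 0.475
((r & ~q) <-> ~~p) & p = max(0, 0.475 + 0.589 − 1) = max(0, 0.064) = 0.064
~(((r & ~q) <-> ~~p) & p) = 1 − 0.064 = 0.936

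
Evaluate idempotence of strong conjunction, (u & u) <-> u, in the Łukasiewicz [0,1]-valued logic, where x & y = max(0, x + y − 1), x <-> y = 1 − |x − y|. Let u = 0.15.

u & u = max(0, 0.15 + 0.15 − 1) = max(0, -0.70) = 0.00
(u & u) <-> u = 1 − |0.00 − 0.15| = 1 − 0.15 = 0.85
(The value 0.85 < 1 shows this instance is not satisfied; fails in Ł∞ since a ⊗ a = max(0, 2a−1) ≠ a in general.)

0.85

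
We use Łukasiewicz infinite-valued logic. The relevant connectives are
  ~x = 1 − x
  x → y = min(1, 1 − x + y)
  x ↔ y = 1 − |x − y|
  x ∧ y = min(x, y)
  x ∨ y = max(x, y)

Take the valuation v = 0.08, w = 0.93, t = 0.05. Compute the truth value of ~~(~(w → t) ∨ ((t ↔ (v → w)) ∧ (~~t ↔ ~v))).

0.88

w → t = min(1, 1 − 0.93 + 0.05) = min(1, 0.12) = 0.12
~(w → t) = 1 − 0.12 = 0.88
v → w = min(1, 1 − 0.08 + 0.93) = min(1, 1.85) = 1.00
t ↔ (v → w) = 1 − |0.05 − 1.00| = 1 − 0.95 = 0.05
~t = 1 − 0.05 = 0.95
~~t = 1 − 0.95 = 0.05
~v = 1 − 0.08 = 0.92
~~t ↔ ~v = 1 − |0.05 − 0.92| = 1 − 0.87 = 0.13
(t ↔ (v → w)) ∧ (~~t ↔ ~v) = min(0.05, 0.13) = 0.05
~(w → t) ∨ ((t ↔ (v → w)) ∧ (~~t ↔ ~v)) = max(0.88, 0.05) = 0.88
~(~(w → t) ∨ ((t ↔ (v → w)) ∧ (~~t ↔ ~v))) = 1 − 0.88 = 0.12
~~(~(w → t) ∨ ((t ↔ (v → w)) ∧ (~~t ↔ ~v))) = 1 − 0.12 = 0.88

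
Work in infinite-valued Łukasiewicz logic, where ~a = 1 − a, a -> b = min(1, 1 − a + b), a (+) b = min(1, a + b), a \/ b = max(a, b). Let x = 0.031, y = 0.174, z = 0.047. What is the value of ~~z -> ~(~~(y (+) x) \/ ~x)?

0.984

~z = 1 − 0.047 = 0.953
~~z = 1 − 0.953 = 0.047
y (+) x = min(1, 0.174 + 0.031) = min(1, 0.205) = 0.205
~(y (+) x) = 1 − 0.205 = 0.795
~~(y (+) x) = 1 − 0.795 = 0.205
~x = 1 − 0.031 = 0.969
~~(y (+) x) \/ ~x = max(0.205, 0.969) = 0.969
~(~~(y (+) x) \/ ~x) = 1 − 0.969 = 0.031
~~z -> ~(~~(y (+) x) \/ ~x) = min(1, 1 − 0.047 + 0.031) = min(1, 0.984) = 0.984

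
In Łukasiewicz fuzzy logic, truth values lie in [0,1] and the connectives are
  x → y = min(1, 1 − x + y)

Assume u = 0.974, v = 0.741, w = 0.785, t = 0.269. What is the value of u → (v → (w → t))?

w → t = min(1, 1 − 0.785 + 0.269) = min(1, 0.484) = 0.484
v → (w → t) = min(1, 1 − 0.741 + 0.484) = min(1, 0.743) = 0.743
u → (v → (w → t)) = min(1, 1 − 0.974 + 0.743) = min(1, 0.769) = 0.769

0.769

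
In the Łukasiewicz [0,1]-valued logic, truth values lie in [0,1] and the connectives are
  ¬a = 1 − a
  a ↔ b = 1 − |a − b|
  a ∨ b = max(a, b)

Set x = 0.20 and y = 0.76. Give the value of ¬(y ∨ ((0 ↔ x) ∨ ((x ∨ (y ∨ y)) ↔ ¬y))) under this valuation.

0.20

0 ↔ x = 1 − |0.00 − 0.20| = 1 − 0.20 = 0.80
y ∨ y = max(0.76, 0.76) = 0.76
x ∨ (y ∨ y) = max(0.20, 0.76) = 0.76
¬y = 1 − 0.76 = 0.24
(x ∨ (y ∨ y)) ↔ ¬y = 1 − |0.76 − 0.24| = 1 − 0.52 = 0.48
(0 ↔ x) ∨ ((x ∨ (y ∨ y)) ↔ ¬y) = max(0.80, 0.48) = 0.80
y ∨ ((0 ↔ x) ∨ ((x ∨ (y ∨ y)) ↔ ¬y)) = max(0.76, 0.80) = 0.80
¬(y ∨ ((0 ↔ x) ∨ ((x ∨ (y ∨ y)) ↔ ¬y))) = 1 − 0.80 = 0.20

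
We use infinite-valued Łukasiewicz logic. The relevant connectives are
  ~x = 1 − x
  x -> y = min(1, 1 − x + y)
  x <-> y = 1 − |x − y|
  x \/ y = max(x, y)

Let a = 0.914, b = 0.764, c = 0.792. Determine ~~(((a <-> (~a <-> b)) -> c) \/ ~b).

1.000

~a = 1 − 0.914 = 0.086
~a <-> b = 1 − |0.086 − 0.764| = 1 − 0.678 = 0.322
a <-> (~a <-> b) = 1 − |0.914 − 0.322| = 1 − 0.592 = 0.408
(a <-> (~a <-> b)) -> c = min(1, 1 − 0.408 + 0.792) = min(1, 1.384) = 1.000
~b = 1 − 0.764 = 0.236
((a <-> (~a <-> b)) -> c) \/ ~b = max(1.000, 0.236) = 1.000
~(((a <-> (~a <-> b)) -> c) \/ ~b) = 1 − 1.000 = 0.000
~~(((a <-> (~a <-> b)) -> c) \/ ~b) = 1 − 0.000 = 1.000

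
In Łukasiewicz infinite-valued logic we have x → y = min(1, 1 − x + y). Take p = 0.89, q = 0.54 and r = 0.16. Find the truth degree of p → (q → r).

0.73

q → r = min(1, 1 − 0.54 + 0.16) = min(1, 0.62) = 0.62
p → (q → r) = min(1, 1 − 0.89 + 0.62) = min(1, 0.73) = 0.73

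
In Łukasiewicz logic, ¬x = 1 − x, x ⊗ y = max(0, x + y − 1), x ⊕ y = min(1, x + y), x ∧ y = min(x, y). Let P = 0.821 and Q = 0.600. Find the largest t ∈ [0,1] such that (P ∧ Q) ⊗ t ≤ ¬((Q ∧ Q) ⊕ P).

0.400

P ∧ Q = min(0.821, 0.600) = 0.600
So the left factor is P ∧ Q = 0.600.
Q ∧ Q = min(0.600, 0.600) = 0.600
(Q ∧ Q) ⊕ P = min(1, 0.600 + 0.821) = min(1, 1.421) = 1.000
¬((Q ∧ Q) ⊕ P) = 1 − 1.000 = 0.000
So the right-hand bound is ¬((Q ∧ Q) ⊕ P) = 0.000.
The residuum of the Łukasiewicz t-norm gives the supremum: min(1, 1 − 0.600 + 0.000).
1 − 0.600 + 0.000 = 0.400, so t = min(1, 0.400) = 0.400.
Check: 0.600 ⊗ 0.400 = max(0, 0.000) = 0.000 ≤ 0.000.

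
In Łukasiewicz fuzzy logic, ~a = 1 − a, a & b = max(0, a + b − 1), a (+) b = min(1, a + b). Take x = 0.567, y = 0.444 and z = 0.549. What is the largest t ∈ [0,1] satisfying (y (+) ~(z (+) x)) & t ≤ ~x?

z (+) x = min(1, 0.549 + 0.567) = min(1, 1.116) = 1.000
~(z (+) x) = 1 − 1.000 = 0.000
y (+) ~(z (+) x) = min(1, 0.444 + 0.000) = min(1, 0.444) = 0.444
So the left factor is y (+) ~(z (+) x) = 0.444.
~x = 1 − 0.567 = 0.433
So the right-hand bound is ~x = 0.433.
The residuum of the Łukasiewicz t-norm gives the supremum: min(1, 1 − 0.444 + 0.433).
1 − 0.444 + 0.433 = 0.989, so t = min(1, 0.989) = 0.989.
Check: 0.444 & 0.989 = max(0, 0.433) = 0.433 ≤ 0.433.

0.989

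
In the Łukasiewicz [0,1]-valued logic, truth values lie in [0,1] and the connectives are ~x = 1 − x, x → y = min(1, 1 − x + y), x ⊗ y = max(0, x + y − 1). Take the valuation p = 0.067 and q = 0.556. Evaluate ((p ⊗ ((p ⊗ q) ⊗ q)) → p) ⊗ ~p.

0.933

p ⊗ q = max(0, 0.067 + 0.556 − 1) = max(0, -0.377) = 0.000
(p ⊗ q) ⊗ q = max(0, 0.000 + 0.556 − 1) = max(0, -0.444) = 0.000
p ⊗ ((p ⊗ q) ⊗ q) = max(0, 0.067 + 0.000 − 1) = max(0, -0.933) = 0.000
(p ⊗ ((p ⊗ q) ⊗ q)) → p = min(1, 1 − 0.000 + 0.067) = min(1, 1.067) = 1.000
~p = 1 − 0.067 = 0.933
((p ⊗ ((p ⊗ q) ⊗ q)) → p) ⊗ ~p = max(0, 1.000 + 0.933 − 1) = max(0, 0.933) = 0.933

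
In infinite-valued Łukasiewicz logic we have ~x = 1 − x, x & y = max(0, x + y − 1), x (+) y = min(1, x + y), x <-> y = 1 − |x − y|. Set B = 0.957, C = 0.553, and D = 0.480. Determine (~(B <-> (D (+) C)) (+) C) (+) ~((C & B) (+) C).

D (+) C = min(1, 0.480 + 0.553) = min(1, 1.033) = 1.000
B <-> (D (+) C) = 1 − |0.957 − 1.000| = 1 − 0.043 = 0.957
~(B <-> (D (+) C)) = 1 − 0.957 = 0.043
~(B <-> (D (+) C)) (+) C = min(1, 0.043 + 0.553) = min(1, 0.596) = 0.596
C & B = max(0, 0.553 + 0.957 − 1) = max(0, 0.510) = 0.510
(C & B) (+) C = min(1, 0.510 + 0.553) = min(1, 1.063) = 1.000
~((C & B) (+) C) = 1 − 1.000 = 0.000
(~(B <-> (D (+) C)) (+) C) (+) ~((C & B) (+) C) = min(1, 0.596 + 0.000) = min(1, 0.596) = 0.596

0.596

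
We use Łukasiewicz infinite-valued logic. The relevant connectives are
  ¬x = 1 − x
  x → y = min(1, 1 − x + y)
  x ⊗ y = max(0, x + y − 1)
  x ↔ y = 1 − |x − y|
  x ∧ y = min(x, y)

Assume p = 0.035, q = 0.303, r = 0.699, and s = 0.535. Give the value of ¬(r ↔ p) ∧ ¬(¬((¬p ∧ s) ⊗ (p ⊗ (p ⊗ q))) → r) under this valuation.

0.301

r ↔ p = 1 − |0.699 − 0.035| = 1 − 0.664 = 0.336
¬(r ↔ p) = 1 − 0.336 = 0.664
¬p = 1 − 0.035 = 0.965
¬p ∧ s = min(0.965, 0.535) = 0.535
p ⊗ q = max(0, 0.035 + 0.303 − 1) = max(0, -0.662) = 0.000
p ⊗ (p ⊗ q) = max(0, 0.035 + 0.000 − 1) = max(0, -0.965) = 0.000
(¬p ∧ s) ⊗ (p ⊗ (p ⊗ q)) = max(0, 0.535 + 0.000 − 1) = max(0, -0.465) = 0.000
¬((¬p ∧ s) ⊗ (p ⊗ (p ⊗ q))) = 1 − 0.000 = 1.000
¬((¬p ∧ s) ⊗ (p ⊗ (p ⊗ q))) → r = min(1, 1 − 1.000 + 0.699) = min(1, 0.699) = 0.699
¬(¬((¬p ∧ s) ⊗ (p ⊗ (p ⊗ q))) → r) = 1 − 0.699 = 0.301
¬(r ↔ p) ∧ ¬(¬((¬p ∧ s) ⊗ (p ⊗ (p ⊗ q))) → r) = min(0.664, 0.301) = 0.301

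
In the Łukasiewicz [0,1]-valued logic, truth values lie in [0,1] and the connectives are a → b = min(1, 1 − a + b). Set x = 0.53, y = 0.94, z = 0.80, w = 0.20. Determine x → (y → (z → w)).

z → w = min(1, 1 − 0.80 + 0.20) = min(1, 0.40) = 0.40
y → (z → w) = min(1, 1 − 0.94 + 0.40) = min(1, 0.46) = 0.46
x → (y → (z → w)) = min(1, 1 − 0.53 + 0.46) = min(1, 0.93) = 0.93

0.93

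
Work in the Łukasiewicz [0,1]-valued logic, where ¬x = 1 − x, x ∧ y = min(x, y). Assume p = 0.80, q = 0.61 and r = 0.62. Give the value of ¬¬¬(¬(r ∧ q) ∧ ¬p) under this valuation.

0.80

r ∧ q = min(0.62, 0.61) = 0.61
¬(r ∧ q) = 1 − 0.61 = 0.39
¬p = 1 − 0.80 = 0.20
¬(r ∧ q) ∧ ¬p = min(0.39, 0.20) = 0.20
¬(¬(r ∧ q) ∧ ¬p) = 1 − 0.20 = 0.80
¬¬(¬(r ∧ q) ∧ ¬p) = 1 − 0.80 = 0.20
¬¬¬(¬(r ∧ q) ∧ ¬p) = 1 − 0.20 = 0.80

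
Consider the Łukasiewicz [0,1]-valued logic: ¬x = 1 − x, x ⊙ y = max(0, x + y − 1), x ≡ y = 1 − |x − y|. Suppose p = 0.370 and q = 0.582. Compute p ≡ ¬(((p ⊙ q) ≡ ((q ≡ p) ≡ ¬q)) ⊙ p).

p ⊙ q = max(0, 0.370 + 0.582 − 1) = max(0, -0.048) = 0.000
q ≡ p = 1 − |0.582 − 0.370| = 1 − 0.212 = 0.788
¬q = 1 − 0.582 = 0.418
(q ≡ p) ≡ ¬q = 1 − |0.788 − 0.418| = 1 − 0.370 = 0.630
(p ⊙ q) ≡ ((q ≡ p) ≡ ¬q) = 1 − |0.000 − 0.630| = 1 − 0.630 = 0.370
((p ⊙ q) ≡ ((q ≡ p) ≡ ¬q)) ⊙ p = max(0, 0.370 + 0.370 − 1) = max(0, -0.260) = 0.000
¬(((p ⊙ q) ≡ ((q ≡ p) ≡ ¬q)) ⊙ p) = 1 − 0.000 = 1.000
p ≡ ¬(((p ⊙ q) ≡ ((q ≡ p) ≡ ¬q)) ⊙ p) = 1 − |0.370 − 1.000| = 1 − 0.630 = 0.370

0.370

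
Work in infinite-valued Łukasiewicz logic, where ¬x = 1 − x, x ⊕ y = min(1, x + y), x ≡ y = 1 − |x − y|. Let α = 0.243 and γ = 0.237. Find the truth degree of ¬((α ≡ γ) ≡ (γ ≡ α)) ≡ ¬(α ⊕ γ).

0.480

α ≡ γ = 1 − |0.243 − 0.237| = 1 − 0.006 = 0.994
γ ≡ α = 1 − |0.237 − 0.243| = 1 − 0.006 = 0.994
(α ≡ γ) ≡ (γ ≡ α) = 1 − |0.994 − 0.994| = 1 − 0.000 = 1.000
¬((α ≡ γ) ≡ (γ ≡ α)) = 1 − 1.000 = 0.000
α ⊕ γ = min(1, 0.243 + 0.237) = min(1, 0.480) = 0.480
¬(α ⊕ γ) = 1 − 0.480 = 0.520
¬((α ≡ γ) ≡ (γ ≡ α)) ≡ ¬(α ⊕ γ) = 1 − |0.000 − 0.520| = 1 − 0.520 = 0.480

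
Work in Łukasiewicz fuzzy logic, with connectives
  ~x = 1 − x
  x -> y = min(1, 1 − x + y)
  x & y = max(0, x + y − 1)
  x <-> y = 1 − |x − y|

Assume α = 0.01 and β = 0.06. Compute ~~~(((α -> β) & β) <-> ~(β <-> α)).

α -> β = min(1, 1 − 0.01 + 0.06) = min(1, 1.05) = 1.00
(α -> β) & β = max(0, 1.00 + 0.06 − 1) = max(0, 0.06) = 0.06
β <-> α = 1 − |0.06 − 0.01| = 1 − 0.05 = 0.95
~(β <-> α) = 1 − 0.95 = 0.05
((α -> β) & β) <-> ~(β <-> α) = 1 − |0.06 − 0.05| = 1 − 0.01 = 0.99
~(((α -> β) & β) <-> ~(β <-> α)) = 1 − 0.99 = 0.01
~~(((α -> β) & β) <-> ~(β <-> α)) = 1 − 0.01 = 0.99
~~~(((α -> β) & β) <-> ~(β <-> α)) = 1 − 0.99 = 0.01

0.01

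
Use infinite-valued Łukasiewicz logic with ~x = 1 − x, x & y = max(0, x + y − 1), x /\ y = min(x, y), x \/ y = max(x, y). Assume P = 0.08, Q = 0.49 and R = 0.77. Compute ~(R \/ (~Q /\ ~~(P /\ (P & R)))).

0.23

~Q = 1 − 0.49 = 0.51
P & R = max(0, 0.08 + 0.77 − 1) = max(0, -0.15) = 0.00
P /\ (P & R) = min(0.08, 0.00) = 0.00
~(P /\ (P & R)) = 1 − 0.00 = 1.00
~~(P /\ (P & R)) = 1 − 1.00 = 0.00
~Q /\ ~~(P /\ (P & R)) = min(0.51, 0.00) = 0.00
R \/ (~Q /\ ~~(P /\ (P & R))) = max(0.77, 0.00) = 0.77
~(R \/ (~Q /\ ~~(P /\ (P & R)))) = 1 − 0.77 = 0.23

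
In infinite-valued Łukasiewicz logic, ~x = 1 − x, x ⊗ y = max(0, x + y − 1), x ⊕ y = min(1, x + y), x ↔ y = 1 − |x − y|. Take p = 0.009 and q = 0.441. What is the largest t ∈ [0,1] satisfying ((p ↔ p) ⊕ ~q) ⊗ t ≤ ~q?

p ↔ p = 1 − |0.009 − 0.009| = 1 − 0.000 = 1.000
~q = 1 − 0.441 = 0.559
(p ↔ p) ⊕ ~q = min(1, 1.000 + 0.559) = min(1, 1.559) = 1.000
So the left factor is (p ↔ p) ⊕ ~q = 1.000.
So the right-hand bound is ~q = 0.559.
The residuum of the Łukasiewicz t-norm gives the supremum: min(1, 1 − 1.000 + 0.559).
1 − 1.000 + 0.559 = 0.559, so t = min(1, 0.559) = 0.559.
Check: 1.000 ⊗ 0.559 = max(0, 0.559) = 0.559 ≤ 0.559.

0.559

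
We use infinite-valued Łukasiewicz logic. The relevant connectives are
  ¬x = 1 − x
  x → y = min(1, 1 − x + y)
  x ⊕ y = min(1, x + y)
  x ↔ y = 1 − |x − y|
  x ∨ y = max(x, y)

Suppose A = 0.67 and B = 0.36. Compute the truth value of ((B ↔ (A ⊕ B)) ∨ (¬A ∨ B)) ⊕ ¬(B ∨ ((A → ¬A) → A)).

A ⊕ B = min(1, 0.67 + 0.36) = min(1, 1.03) = 1.00
B ↔ (A ⊕ B) = 1 − |0.36 − 1.00| = 1 − 0.64 = 0.36
¬A = 1 − 0.67 = 0.33
¬A ∨ B = max(0.33, 0.36) = 0.36
(B ↔ (A ⊕ B)) ∨ (¬A ∨ B) = max(0.36, 0.36) = 0.36
A → ¬A = min(1, 1 − 0.67 + 0.33) = min(1, 0.66) = 0.66
(A → ¬A) → A = min(1, 1 − 0.66 + 0.67) = min(1, 1.01) = 1.00
B ∨ ((A → ¬A) → A) = max(0.36, 1.00) = 1.00
¬(B ∨ ((A → ¬A) → A)) = 1 − 1.00 = 0.00
((B ↔ (A ⊕ B)) ∨ (¬A ∨ B)) ⊕ ¬(B ∨ ((A → ¬A) → A)) = min(1, 0.36 + 0.00) = min(1, 0.36) = 0.36

0.36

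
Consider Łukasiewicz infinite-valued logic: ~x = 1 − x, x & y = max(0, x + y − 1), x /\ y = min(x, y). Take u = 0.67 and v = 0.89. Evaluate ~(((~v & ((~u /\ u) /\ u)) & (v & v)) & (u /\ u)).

1.00

~v = 1 − 0.89 = 0.11
~u = 1 − 0.67 = 0.33
~u /\ u = min(0.33, 0.67) = 0.33
(~u /\ u) /\ u = min(0.33, 0.67) = 0.33
~v & ((~u /\ u) /\ u) = max(0, 0.11 + 0.33 − 1) = max(0, -0.56) = 0.00
v & v = max(0, 0.89 + 0.89 − 1) = max(0, 0.78) = 0.78
(~v & ((~u /\ u) /\ u)) & (v & v) = max(0, 0.00 + 0.78 − 1) = max(0, -0.22) = 0.00
u /\ u = min(0.67, 0.67) = 0.67
((~v & ((~u /\ u) /\ u)) & (v & v)) & (u /\ u) = max(0, 0.00 + 0.67 − 1) = max(0, -0.33) = 0.00
~(((~v & ((~u /\ u) /\ u)) & (v & v)) & (u /\ u)) = 1 − 0.00 = 1.00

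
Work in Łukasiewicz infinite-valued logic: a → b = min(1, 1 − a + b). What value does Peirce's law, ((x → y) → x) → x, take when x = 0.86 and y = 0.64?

0.86

x → y = min(1, 1 − 0.86 + 0.64) = min(1, 0.78) = 0.78
(x → y) → x = min(1, 1 − 0.78 + 0.86) = min(1, 1.08) = 1.00
((x → y) → x) → x = min(1, 1 − 1.00 + 0.86) = min(1, 0.86) = 0.86
(The value 0.86 < 1 shows this instance is not satisfied; not a Ł∞-tautology in general.)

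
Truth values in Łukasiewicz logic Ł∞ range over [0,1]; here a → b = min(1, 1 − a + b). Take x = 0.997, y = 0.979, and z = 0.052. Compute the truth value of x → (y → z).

y → z = min(1, 1 − 0.979 + 0.052) = min(1, 0.073) = 0.073
x → (y → z) = min(1, 1 − 0.997 + 0.073) = min(1, 0.076) = 0.076

0.076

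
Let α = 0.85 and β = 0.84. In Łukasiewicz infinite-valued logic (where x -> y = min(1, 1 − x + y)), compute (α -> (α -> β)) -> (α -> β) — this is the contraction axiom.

0.99

α -> β = min(1, 1 − 0.85 + 0.84) = min(1, 0.99) = 0.99
α -> (α -> β) = min(1, 1 − 0.85 + 0.99) = min(1, 1.14) = 1.00
(α -> (α -> β)) -> (α -> β) = min(1, 1 − 1.00 + 0.99) = min(1, 0.99) = 0.99
(The value 0.99 < 1 shows this instance is not satisfied; fails in Ł∞ (the t-norm is not idempotent).)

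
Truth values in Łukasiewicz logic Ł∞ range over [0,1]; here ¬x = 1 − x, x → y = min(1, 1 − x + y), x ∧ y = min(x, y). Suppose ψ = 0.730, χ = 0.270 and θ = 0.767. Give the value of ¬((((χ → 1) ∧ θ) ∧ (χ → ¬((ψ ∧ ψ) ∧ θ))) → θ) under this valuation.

χ → 1 = min(1, 1 − 0.270 + 1.000) = min(1, 1.730) = 1.000
(χ → 1) ∧ θ = min(1.000, 0.767) = 0.767
ψ ∧ ψ = min(0.730, 0.730) = 0.730
(ψ ∧ ψ) ∧ θ = min(0.730, 0.767) = 0.730
¬((ψ ∧ ψ) ∧ θ) = 1 − 0.730 = 0.270
χ → ¬((ψ ∧ ψ) ∧ θ) = min(1, 1 − 0.270 + 0.270) = min(1, 1.000) = 1.000
((χ → 1) ∧ θ) ∧ (χ → ¬((ψ ∧ ψ) ∧ θ)) = min(0.767, 1.000) = 0.767
(((χ → 1) ∧ θ) ∧ (χ → ¬((ψ ∧ ψ) ∧ θ))) → θ = min(1, 1 − 0.767 + 0.767) = min(1, 1.000) = 1.000
¬((((χ → 1) ∧ θ) ∧ (χ → ¬((ψ ∧ ψ) ∧ θ))) → θ) = 1 − 1.000 = 0.000

0.000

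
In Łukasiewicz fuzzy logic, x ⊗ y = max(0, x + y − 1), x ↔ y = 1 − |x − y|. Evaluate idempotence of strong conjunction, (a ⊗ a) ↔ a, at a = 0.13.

a ⊗ a = max(0, 0.13 + 0.13 − 1) = max(0, -0.74) = 0.00
(a ⊗ a) ↔ a = 1 − |0.00 − 0.13| = 1 − 0.13 = 0.87
(The value 0.87 < 1 shows this instance is not satisfied; fails in Ł∞ since a ⊗ a = max(0, 2a−1) ≠ a in general.)

0.87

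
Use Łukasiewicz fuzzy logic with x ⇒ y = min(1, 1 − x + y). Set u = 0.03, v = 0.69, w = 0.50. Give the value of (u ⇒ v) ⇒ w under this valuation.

0.50

u ⇒ v = min(1, 1 − 0.03 + 0.69) = min(1, 1.66) = 1.00
(u ⇒ v) ⇒ w = min(1, 1 − 1.00 + 0.50) = min(1, 0.50) = 0.50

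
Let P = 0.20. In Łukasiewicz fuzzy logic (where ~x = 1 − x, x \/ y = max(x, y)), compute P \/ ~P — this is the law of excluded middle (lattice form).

0.80

~P = 1 − 0.20 = 0.80
P \/ ~P = max(0.20, 0.80) = 0.80
(The value 0.80 < 1 shows this instance is not satisfied; not a Ł∞-tautology — its value is max(a, 1−a).)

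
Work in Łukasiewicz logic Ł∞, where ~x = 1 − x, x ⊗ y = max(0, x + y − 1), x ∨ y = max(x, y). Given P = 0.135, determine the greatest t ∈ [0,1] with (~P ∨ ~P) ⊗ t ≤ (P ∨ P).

0.270

~P = 1 − 0.135 = 0.865
~P ∨ ~P = max(0.865, 0.865) = 0.865
So the left factor is ~P ∨ ~P = 0.865.
P ∨ P = max(0.135, 0.135) = 0.135
So the right-hand bound is P ∨ P = 0.135.
The residuum of the Łukasiewicz t-norm gives the supremum: min(1, 1 − 0.865 + 0.135).
1 − 0.865 + 0.135 = 0.270, so t = min(1, 0.270) = 0.270.
Check: 0.865 ⊗ 0.270 = max(0, 0.135) = 0.135 ≤ 0.135.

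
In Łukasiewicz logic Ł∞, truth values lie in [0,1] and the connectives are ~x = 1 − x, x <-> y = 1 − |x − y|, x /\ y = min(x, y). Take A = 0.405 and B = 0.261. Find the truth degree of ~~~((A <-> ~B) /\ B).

~B = 1 − 0.261 = 0.739
A <-> ~B = 1 − |0.405 − 0.739| = 1 − 0.334 = 0.666
(A <-> ~B) /\ B = min(0.666, 0.261) = 0.261
~((A <-> ~B) /\ B) = 1 − 0.261 = 0.739
~~((A <-> ~B) /\ B) = 1 − 0.739 = 0.261
~~~((A <-> ~B) /\ B) = 1 − 0.261 = 0.739

0.739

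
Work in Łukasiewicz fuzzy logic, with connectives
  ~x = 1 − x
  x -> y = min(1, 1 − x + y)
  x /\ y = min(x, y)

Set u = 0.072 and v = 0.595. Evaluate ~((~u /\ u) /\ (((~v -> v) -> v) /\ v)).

~u = 1 − 0.072 = 0.928
~u /\ u = min(0.928, 0.072) = 0.072
~v = 1 − 0.595 = 0.405
~v -> v = min(1, 1 − 0.405 + 0.595) = min(1, 1.190) = 1.000
(~v -> v) -> v = min(1, 1 − 1.000 + 0.595) = min(1, 0.595) = 0.595
((~v -> v) -> v) /\ v = min(0.595, 0.595) = 0.595
(~u /\ u) /\ (((~v -> v) -> v) /\ v) = min(0.072, 0.595) = 0.072
~((~u /\ u) /\ (((~v -> v) -> v) /\ v)) = 1 − 0.072 = 0.928

0.928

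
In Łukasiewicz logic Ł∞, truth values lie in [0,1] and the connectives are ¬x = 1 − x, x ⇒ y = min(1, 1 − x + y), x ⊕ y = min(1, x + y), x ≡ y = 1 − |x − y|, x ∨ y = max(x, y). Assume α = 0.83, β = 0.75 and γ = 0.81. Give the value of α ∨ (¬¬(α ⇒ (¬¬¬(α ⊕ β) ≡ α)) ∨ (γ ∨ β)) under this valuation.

0.83

α ⊕ β = min(1, 0.83 + 0.75) = min(1, 1.58) = 1.00
¬(α ⊕ β) = 1 − 1.00 = 0.00
¬¬(α ⊕ β) = 1 − 0.00 = 1.00
¬¬¬(α ⊕ β) = 1 − 1.00 = 0.00
¬¬¬(α ⊕ β) ≡ α = 1 − |0.00 − 0.83| = 1 − 0.83 = 0.17
α ⇒ (¬¬¬(α ⊕ β) ≡ α) = min(1, 1 − 0.83 + 0.17) = min(1, 0.34) = 0.34
¬(α ⇒ (¬¬¬(α ⊕ β) ≡ α)) = 1 − 0.34 = 0.66
¬¬(α ⇒ (¬¬¬(α ⊕ β) ≡ α)) = 1 − 0.66 = 0.34
γ ∨ β = max(0.81, 0.75) = 0.81
¬¬(α ⇒ (¬¬¬(α ⊕ β) ≡ α)) ∨ (γ ∨ β) = max(0.34, 0.81) = 0.81
α ∨ (¬¬(α ⇒ (¬¬¬(α ⊕ β) ≡ α)) ∨ (γ ∨ β)) = max(0.83, 0.81) = 0.83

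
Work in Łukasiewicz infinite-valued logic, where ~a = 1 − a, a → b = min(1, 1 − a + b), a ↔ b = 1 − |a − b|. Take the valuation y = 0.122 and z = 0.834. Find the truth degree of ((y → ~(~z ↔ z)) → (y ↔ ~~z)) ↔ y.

~z = 1 − 0.834 = 0.166
~z ↔ z = 1 − |0.166 − 0.834| = 1 − 0.668 = 0.332
~(~z ↔ z) = 1 − 0.332 = 0.668
y → ~(~z ↔ z) = min(1, 1 − 0.122 + 0.668) = min(1, 1.546) = 1.000
~~z = 1 − 0.166 = 0.834
y ↔ ~~z = 1 − |0.122 − 0.834| = 1 − 0.712 = 0.288
(y → ~(~z ↔ z)) → (y ↔ ~~z) = min(1, 1 − 1.000 + 0.288) = min(1, 0.288) = 0.288
((y → ~(~z ↔ z)) → (y ↔ ~~z)) ↔ y = 1 − |0.288 − 0.122| = 1 − 0.166 = 0.834

0.834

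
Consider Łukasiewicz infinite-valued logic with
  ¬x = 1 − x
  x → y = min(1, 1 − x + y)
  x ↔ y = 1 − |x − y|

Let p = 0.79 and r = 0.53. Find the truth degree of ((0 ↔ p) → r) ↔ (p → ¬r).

0 ↔ p = 1 − |0.00 − 0.79| = 1 − 0.79 = 0.21
(0 ↔ p) → r = min(1, 1 − 0.21 + 0.53) = min(1, 1.32) = 1.00
¬r = 1 − 0.53 = 0.47
p → ¬r = min(1, 1 − 0.79 + 0.47) = min(1, 0.68) = 0.68
((0 ↔ p) → r) ↔ (p → ¬r) = 1 − |1.00 − 0.68| = 1 − 0.32 = 0.68

0.68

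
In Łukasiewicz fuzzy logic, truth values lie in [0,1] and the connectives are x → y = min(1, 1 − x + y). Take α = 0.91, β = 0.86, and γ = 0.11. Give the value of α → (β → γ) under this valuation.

β → γ = min(1, 1 − 0.86 + 0.11) = min(1, 0.25) = 0.25
α → (β → γ) = min(1, 1 − 0.91 + 0.25) = min(1, 0.34) = 0.34

0.34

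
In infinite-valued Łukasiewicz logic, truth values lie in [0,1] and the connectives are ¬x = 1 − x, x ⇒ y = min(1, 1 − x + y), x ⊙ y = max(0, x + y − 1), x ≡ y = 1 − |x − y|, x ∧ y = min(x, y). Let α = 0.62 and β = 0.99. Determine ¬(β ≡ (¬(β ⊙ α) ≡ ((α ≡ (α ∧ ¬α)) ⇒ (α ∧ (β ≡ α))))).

0.46

β ⊙ α = max(0, 0.99 + 0.62 − 1) = max(0, 0.61) = 0.61
¬(β ⊙ α) = 1 − 0.61 = 0.39
¬α = 1 − 0.62 = 0.38
α ∧ ¬α = min(0.62, 0.38) = 0.38
α ≡ (α ∧ ¬α) = 1 − |0.62 − 0.38| = 1 − 0.24 = 0.76
β ≡ α = 1 − |0.99 − 0.62| = 1 − 0.37 = 0.63
α ∧ (β ≡ α) = min(0.62, 0.63) = 0.62
(α ≡ (α ∧ ¬α)) ⇒ (α ∧ (β ≡ α)) = min(1, 1 − 0.76 + 0.62) = min(1, 0.86) = 0.86
¬(β ⊙ α) ≡ ((α ≡ (α ∧ ¬α)) ⇒ (α ∧ (β ≡ α))) = 1 − |0.39 − 0.86| = 1 − 0.47 = 0.53
β ≡ (¬(β ⊙ α) ≡ ((α ≡ (α ∧ ¬α)) ⇒ (α ∧ (β ≡ α)))) = 1 − |0.99 − 0.53| = 1 − 0.46 = 0.54
¬(β ≡ (¬(β ⊙ α) ≡ ((α ≡ (α ∧ ¬α)) ⇒ (α ∧ (β ≡ α))))) = 1 − 0.54 = 0.46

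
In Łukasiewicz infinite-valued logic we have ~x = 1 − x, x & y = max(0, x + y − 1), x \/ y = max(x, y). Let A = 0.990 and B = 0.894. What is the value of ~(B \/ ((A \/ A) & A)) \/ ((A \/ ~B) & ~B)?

0.096

A \/ A = max(0.990, 0.990) = 0.990
(A \/ A) & A = max(0, 0.990 + 0.990 − 1) = max(0, 0.980) = 0.980
B \/ ((A \/ A) & A) = max(0.894, 0.980) = 0.980
~(B \/ ((A \/ A) & A)) = 1 − 0.980 = 0.020
~B = 1 − 0.894 = 0.106
A \/ ~B = max(0.990, 0.106) = 0.990
(A \/ ~B) & ~B = max(0, 0.990 + 0.106 − 1) = max(0, 0.096) = 0.096
~(B \/ ((A \/ A) & A)) \/ ((A \/ ~B) & ~B) = max(0.020, 0.096) = 0.096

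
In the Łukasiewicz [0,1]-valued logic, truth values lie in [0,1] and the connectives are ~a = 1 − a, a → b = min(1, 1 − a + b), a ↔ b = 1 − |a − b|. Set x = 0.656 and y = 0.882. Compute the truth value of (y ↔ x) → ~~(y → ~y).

0.462

y ↔ x = 1 − |0.882 − 0.656| = 1 − 0.226 = 0.774
~y = 1 − 0.882 = 0.118
y → ~y = min(1, 1 − 0.882 + 0.118) = min(1, 0.236) = 0.236
~(y → ~y) = 1 − 0.236 = 0.764
~~(y → ~y) = 1 − 0.764 = 0.236
(y ↔ x) → ~~(y → ~y) = min(1, 1 − 0.774 + 0.236) = min(1, 0.462) = 0.462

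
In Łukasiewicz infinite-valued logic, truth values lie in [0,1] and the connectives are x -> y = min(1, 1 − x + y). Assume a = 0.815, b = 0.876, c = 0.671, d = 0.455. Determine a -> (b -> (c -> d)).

c -> d = min(1, 1 − 0.671 + 0.455) = min(1, 0.784) = 0.784
b -> (c -> d) = min(1, 1 − 0.876 + 0.784) = min(1, 0.908) = 0.908
a -> (b -> (c -> d)) = min(1, 1 − 0.815 + 0.908) = min(1, 1.093) = 1.000

1.000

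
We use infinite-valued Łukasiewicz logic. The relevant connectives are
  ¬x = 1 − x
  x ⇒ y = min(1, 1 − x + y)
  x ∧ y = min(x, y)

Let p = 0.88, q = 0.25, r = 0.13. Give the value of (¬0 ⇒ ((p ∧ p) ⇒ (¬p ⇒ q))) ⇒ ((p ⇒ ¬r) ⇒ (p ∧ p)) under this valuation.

¬0 = 1 − 0.00 = 1.00
p ∧ p = min(0.88, 0.88) = 0.88
¬p = 1 − 0.88 = 0.12
¬p ⇒ q = min(1, 1 − 0.12 + 0.25) = min(1, 1.13) = 1.00
(p ∧ p) ⇒ (¬p ⇒ q) = min(1, 1 − 0.88 + 1.00) = min(1, 1.12) = 1.00
¬0 ⇒ ((p ∧ p) ⇒ (¬p ⇒ q)) = min(1, 1 − 1.00 + 1.00) = min(1, 1.00) = 1.00
¬r = 1 − 0.13 = 0.87
p ⇒ ¬r = min(1, 1 − 0.88 + 0.87) = min(1, 0.99) = 0.99
(p ⇒ ¬r) ⇒ (p ∧ p) = min(1, 1 − 0.99 + 0.88) = min(1, 0.89) = 0.89
(¬0 ⇒ ((p ∧ p) ⇒ (¬p ⇒ q))) ⇒ ((p ⇒ ¬r) ⇒ (p ∧ p)) = min(1, 1 − 1.00 + 0.89) = min(1, 0.89) = 0.89

0.89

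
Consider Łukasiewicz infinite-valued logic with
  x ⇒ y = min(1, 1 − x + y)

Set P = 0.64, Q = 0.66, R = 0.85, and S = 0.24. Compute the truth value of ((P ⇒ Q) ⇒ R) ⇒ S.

0.39

P ⇒ Q = min(1, 1 − 0.64 + 0.66) = min(1, 1.02) = 1.00
(P ⇒ Q) ⇒ R = min(1, 1 − 1.00 + 0.85) = min(1, 0.85) = 0.85
((P ⇒ Q) ⇒ R) ⇒ S = min(1, 1 − 0.85 + 0.24) = min(1, 0.39) = 0.39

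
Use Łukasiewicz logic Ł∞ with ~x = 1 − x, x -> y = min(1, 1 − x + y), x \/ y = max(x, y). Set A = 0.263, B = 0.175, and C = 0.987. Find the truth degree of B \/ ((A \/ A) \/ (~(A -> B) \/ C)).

A \/ A = max(0.263, 0.263) = 0.263
A -> B = min(1, 1 − 0.263 + 0.175) = min(1, 0.912) = 0.912
~(A -> B) = 1 − 0.912 = 0.088
~(A -> B) \/ C = max(0.088, 0.987) = 0.987
(A \/ A) \/ (~(A -> B) \/ C) = max(0.263, 0.987) = 0.987
B \/ ((A \/ A) \/ (~(A -> B) \/ C)) = max(0.175, 0.987) = 0.987

0.987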